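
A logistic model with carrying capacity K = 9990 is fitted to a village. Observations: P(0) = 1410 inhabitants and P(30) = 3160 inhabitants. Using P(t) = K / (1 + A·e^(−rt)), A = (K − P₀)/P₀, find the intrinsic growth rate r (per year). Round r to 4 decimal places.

A = (9990 − 1410)/1410 = 6.08511
3160 = 9990/(1 + 6.08511·e^(−r·30)) → e^(−30r) = (3.16139 − 1)/6.08511 = 0.355194
r = −ln(0.355194)/30 = 1.03509/30

r ≈ 0.0345 per year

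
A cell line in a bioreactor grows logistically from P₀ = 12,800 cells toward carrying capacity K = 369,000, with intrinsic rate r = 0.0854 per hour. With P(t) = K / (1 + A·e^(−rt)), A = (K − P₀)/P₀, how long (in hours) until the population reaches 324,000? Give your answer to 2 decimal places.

t ≈ 62.06 hours

A = (369000 − 12800)/12800 = 27.82812
324000 = 369000/(1 + 27.82812·e^(−0.0854t)) → 1 + 27.82812·e^(−0.0854t) = 1.13889
e^(−0.0854t) = 0.004991 → t = ln(200.3625)/0.0854 = 5.30013/0.0854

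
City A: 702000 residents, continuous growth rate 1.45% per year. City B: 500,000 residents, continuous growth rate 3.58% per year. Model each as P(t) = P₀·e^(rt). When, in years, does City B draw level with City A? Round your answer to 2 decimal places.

702000·e^(0.0145t) = 500000·e^(0.0358t)
702000/500000 = e^((0.0358 − 0.0145)t) → ln(1.404) = 0.0213·t
t = 0.33933 / 0.0213

t ≈ 15.93 years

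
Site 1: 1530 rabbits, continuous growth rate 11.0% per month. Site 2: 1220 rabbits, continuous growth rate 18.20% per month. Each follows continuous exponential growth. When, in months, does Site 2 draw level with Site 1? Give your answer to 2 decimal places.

t ≈ 3.14 months

1530·e^(0.11t) = 1220·e^(0.182t)
1530/1220 = e^((0.182 − 0.11)t) → ln(1.2541) = 0.072·t
t = 0.22642 / 0.072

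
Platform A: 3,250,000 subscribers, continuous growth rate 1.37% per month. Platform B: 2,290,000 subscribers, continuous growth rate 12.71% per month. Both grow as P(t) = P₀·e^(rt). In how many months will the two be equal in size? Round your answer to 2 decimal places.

t ≈ 3.09 months

3250000·e^(0.0137t) = 2290000·e^(0.1271t)
3250000/2290000 = e^((0.1271 − 0.0137)t) → ln(1.41921) = 0.1134·t
t = 0.3501 / 0.1134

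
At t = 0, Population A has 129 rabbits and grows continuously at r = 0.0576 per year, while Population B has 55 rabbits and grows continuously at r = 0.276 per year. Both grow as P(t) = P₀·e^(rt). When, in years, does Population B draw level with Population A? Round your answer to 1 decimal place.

129·e^(0.0576t) = 55·e^(0.276t)
129/55 = e^((0.276 − 0.0576)t) → ln(2.34545) = 0.2184·t
t = 0.85248 / 0.2184

t ≈ 3.9 years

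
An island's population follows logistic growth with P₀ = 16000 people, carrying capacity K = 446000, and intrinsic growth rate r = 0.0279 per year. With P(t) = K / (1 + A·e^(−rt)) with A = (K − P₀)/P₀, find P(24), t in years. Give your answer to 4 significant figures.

≈ 30,220 people

A = (446000 − 16000)/16000 = 26.875
P(24) = 446000 / (1 + 26.875·e^(−0.0279·24)) = 446000 / (1 + 26.875·0.511913)
= 446000 / 14.75767 ≈ 30221.57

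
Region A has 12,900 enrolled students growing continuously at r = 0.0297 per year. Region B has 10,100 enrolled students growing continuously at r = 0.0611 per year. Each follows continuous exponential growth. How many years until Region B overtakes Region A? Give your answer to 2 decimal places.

t ≈ 7.79 years

12900·e^(0.0297t) = 10100·e^(0.0611t)
12900/10100 = e^((0.0611 − 0.0297)t) → ln(1.27723) = 0.0314·t
t = 0.24469 / 0.0314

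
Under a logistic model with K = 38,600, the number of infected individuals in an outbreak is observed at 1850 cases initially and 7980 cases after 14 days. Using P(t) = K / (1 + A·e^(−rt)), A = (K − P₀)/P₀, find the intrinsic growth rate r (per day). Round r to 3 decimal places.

r ≈ 0.117 per day

A = (38600 − 1850)/1850 = 19.86486
7980 = 38600/(1 + 19.86486·e^(−r·14)) → e^(−14r) = (4.83709 − 1)/19.86486 = 0.19316
r = −ln(0.19316)/14 = 1.64424/14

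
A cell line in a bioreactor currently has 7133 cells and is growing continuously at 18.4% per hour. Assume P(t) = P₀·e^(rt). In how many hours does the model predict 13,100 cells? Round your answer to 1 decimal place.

13100 = 7133 · e^(0.184·t)
t = ln(13100/7133) / 0.184 = ln(1.83653) / 0.184 = 0.60788 / 0.184

t ≈ 3.3 hours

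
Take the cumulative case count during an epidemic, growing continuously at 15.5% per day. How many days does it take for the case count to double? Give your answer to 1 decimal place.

doubling time ≈ 4.5 days

doubling time = ln(2) / |r| = 0.69315 / 0.155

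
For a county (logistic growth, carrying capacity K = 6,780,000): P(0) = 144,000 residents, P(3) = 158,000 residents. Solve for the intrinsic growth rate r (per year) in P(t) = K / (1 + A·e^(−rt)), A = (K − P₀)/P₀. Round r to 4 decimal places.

A = (6780000 − 144000)/144000 = 46.08333
158000 = 6780000/(1 + 46.08333·e^(−r·3)) → e^(−3r) = (42.91139 − 1)/46.08333 = 0.90947
r = −ln(0.90947)/3 = 0.09489/3

r ≈ 0.0316 per year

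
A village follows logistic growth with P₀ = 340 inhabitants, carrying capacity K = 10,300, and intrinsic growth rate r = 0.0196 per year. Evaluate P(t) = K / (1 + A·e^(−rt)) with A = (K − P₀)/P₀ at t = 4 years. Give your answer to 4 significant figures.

A = (10300 − 340)/340 = 29.29412
P(4) = 10300 / (1 + 29.29412·e^(−0.0196·4)) = 10300 / (1 + 29.29412·0.924595)
= 10300 / 28.08518 ≈ 366.74

≈ 366.7 inhabitants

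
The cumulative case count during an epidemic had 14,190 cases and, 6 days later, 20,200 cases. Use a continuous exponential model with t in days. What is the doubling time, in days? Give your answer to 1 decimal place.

doubling time ≈ 11.8 days

r = ln(20200/14190) / 6 = ln(1.42354) / 6 ≈ 0.058858 per day
doubling time = ln 2 / |r| = 0.69315 / 0.058858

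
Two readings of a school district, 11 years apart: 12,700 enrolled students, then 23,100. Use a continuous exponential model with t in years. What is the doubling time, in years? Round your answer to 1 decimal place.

doubling time ≈ 12.7 years

r = ln(23100/12700) / 11 = ln(1.8189) / 11 ≈ 0.054385 per year
doubling time = ln 2 / |r| = 0.69315 / 0.054385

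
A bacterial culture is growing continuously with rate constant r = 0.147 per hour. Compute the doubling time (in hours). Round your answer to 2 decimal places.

doubling time = ln(2) / |r| = 0.69315 / 0.147

doubling time ≈ 4.72 hours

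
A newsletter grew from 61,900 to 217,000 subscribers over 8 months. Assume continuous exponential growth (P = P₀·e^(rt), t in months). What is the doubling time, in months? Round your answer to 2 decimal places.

doubling time ≈ 4.42 months

r = ln(217000/61900) / 8 = ln(3.50565) / 8 ≈ 0.156797 per month
doubling time = ln 2 / |r| = 0.69315 / 0.156797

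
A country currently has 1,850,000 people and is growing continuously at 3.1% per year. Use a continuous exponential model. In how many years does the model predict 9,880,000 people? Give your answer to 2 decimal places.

9880000 = 1850000 · e^(0.031·t)
t = ln(9880000/1850000) / 0.031 = ln(5.34054) / 0.031 = 1.67533 / 0.031

t ≈ 54.04 years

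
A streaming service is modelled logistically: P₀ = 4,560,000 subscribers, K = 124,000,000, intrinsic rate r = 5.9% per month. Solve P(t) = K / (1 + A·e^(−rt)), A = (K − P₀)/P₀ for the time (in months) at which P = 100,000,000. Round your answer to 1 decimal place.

A = (124000000 − 4560000)/4560000 = 26.19298
100000000 = 124000000/(1 + 26.19298·e^(−0.059t)) → 1 + 26.19298·e^(−0.059t) = 1.24
e^(−0.059t) = 0.009163 → t = ln(109.13743)/0.059 = 4.69261/0.059

t ≈ 79.5 months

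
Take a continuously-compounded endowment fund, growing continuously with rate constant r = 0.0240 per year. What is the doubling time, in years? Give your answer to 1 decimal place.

doubling time = ln(2) / |r| = 0.69315 / 0.024

doubling time ≈ 28.9 years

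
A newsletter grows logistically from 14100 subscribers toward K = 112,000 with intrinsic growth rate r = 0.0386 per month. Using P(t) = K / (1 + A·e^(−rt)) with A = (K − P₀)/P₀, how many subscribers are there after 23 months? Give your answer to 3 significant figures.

≈ 29,000 subscribers

A = (112000 − 14100)/14100 = 6.94326
P(23) = 112000 / (1 + 6.94326·e^(−0.0386·23)) = 112000 / (1 + 6.94326·0.41156)
= 112000 / 3.85757 ≈ 29033.82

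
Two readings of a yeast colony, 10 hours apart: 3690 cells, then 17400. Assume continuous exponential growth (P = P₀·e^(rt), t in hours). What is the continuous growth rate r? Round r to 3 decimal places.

r ≈ 0.155 per hour

17400 = 3690 · e^(r·10)
e^(10r) = 17400/3690 = 4.71545
r = ln(4.71545) / 10 = 1.55084 / 10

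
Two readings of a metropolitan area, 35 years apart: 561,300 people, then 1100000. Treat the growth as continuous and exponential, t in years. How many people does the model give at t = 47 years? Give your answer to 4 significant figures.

r = ln(1100000/561300) / 35 ≈ 0.019223 per year
P(47) = 561300 · e^(0.019223·47) = 561300 · 2.4682 ≈ 1385398.57

≈ 1,385,000 people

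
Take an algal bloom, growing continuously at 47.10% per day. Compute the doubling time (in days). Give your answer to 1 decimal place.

doubling time = ln(2) / |r| = 0.69315 / 0.471

doubling time ≈ 1.5 days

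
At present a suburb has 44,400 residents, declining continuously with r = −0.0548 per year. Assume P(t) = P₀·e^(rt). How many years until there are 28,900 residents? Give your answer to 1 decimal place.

t ≈ 7.8 years

28900 = 44400 · e^(-0.0548·t)
t = ln(28900/44400) / -0.0548 = ln(0.6509) / -0.0548 = -0.4294 / -0.0548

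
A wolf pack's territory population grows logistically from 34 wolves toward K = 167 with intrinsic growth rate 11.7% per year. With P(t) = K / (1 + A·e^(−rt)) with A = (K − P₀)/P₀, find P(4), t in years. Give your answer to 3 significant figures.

≈ 48.4 wolves

A = (167 − 34)/34 = 3.91176
P(4) = 167 / (1 + 3.91176·e^(−0.117·4)) = 167 / (1 + 3.91176·0.626254)
= 167 / 3.44976 ≈ 48.41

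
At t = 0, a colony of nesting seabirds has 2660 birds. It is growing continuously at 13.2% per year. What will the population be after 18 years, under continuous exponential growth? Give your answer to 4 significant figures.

P(18) = 2660 · e^(0.132·18) = 2660 · e^(2.376)
= 2660 · 10.76177 ≈ 28626.31

≈ 28,630 birds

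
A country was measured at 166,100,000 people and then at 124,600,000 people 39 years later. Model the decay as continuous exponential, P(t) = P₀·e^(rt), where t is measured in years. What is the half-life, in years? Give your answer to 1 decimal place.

r = ln(124600000/166100000) / 39 = ln(0.75015) / 39 ≈ -0.007371 per year
half-life = ln 2 / |r| = 0.69315 / 0.007371

half-life ≈ 94.0 years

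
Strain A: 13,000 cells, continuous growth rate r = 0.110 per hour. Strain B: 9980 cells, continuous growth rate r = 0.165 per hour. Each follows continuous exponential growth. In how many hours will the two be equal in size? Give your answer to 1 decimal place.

13000·e^(0.11t) = 9980·e^(0.165t)
13000/9980 = e^((0.165 − 0.11)t) → ln(1.30261) = 0.055·t
t = 0.26437 / 0.055

t ≈ 4.8 hours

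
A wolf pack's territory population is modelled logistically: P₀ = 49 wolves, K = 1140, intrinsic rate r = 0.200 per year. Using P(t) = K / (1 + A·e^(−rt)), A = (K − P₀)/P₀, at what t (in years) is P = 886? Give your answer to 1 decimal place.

t ≈ 21.8 years

A = (1140 − 49)/49 = 22.26531
886 = 1140/(1 + 22.26531·e^(−0.2t)) → 1 + 22.26531·e^(−0.2t) = 1.28668
e^(−0.2t) = 0.012876 → t = ln(77.6656)/0.2 = 4.35241/0.2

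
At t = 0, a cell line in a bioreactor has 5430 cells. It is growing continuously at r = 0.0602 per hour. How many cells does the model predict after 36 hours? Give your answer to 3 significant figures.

P(36) = 5430 · e^(0.0602·36) = 5430 · e^(2.1672)
= 5430 · 8.7338 ≈ 47424.51

≈ 47,400 cells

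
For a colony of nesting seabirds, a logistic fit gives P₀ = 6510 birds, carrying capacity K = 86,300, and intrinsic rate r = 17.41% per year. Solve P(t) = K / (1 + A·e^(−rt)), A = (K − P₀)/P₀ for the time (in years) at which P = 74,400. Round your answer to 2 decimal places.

A = (86300 − 6510)/6510 = 12.25653
74400 = 86300/(1 + 12.25653·e^(−0.1741t)) → 1 + 12.25653·e^(−0.1741t) = 1.15995
e^(−0.1741t) = 0.01305 → t = ln(76.62905)/0.1741 = 4.33898/0.1741

t ≈ 24.92 years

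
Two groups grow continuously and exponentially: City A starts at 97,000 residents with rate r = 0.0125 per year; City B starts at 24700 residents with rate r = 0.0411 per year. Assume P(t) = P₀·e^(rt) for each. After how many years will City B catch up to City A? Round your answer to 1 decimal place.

t ≈ 47.8 years

97000·e^(0.0125t) = 24700·e^(0.0411t)
97000/24700 = e^((0.0411 − 0.0125)t) → ln(3.92713) = 0.0286·t
t = 1.36791 / 0.0286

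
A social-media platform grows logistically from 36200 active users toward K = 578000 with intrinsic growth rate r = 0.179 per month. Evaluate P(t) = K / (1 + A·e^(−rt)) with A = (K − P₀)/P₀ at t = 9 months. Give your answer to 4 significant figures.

A = (578000 − 36200)/36200 = 14.96685
P(9) = 578000 / (1 + 14.96685·e^(−0.179·9)) = 578000 / (1 + 14.96685·0.199688)
= 578000 / 3.9887 ≈ 144909.44

≈ 144,900 active users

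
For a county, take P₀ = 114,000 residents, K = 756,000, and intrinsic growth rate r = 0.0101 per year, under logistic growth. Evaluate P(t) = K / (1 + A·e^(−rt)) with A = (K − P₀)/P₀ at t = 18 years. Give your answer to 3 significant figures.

A = (756000 − 114000)/114000 = 5.63158
P(18) = 756000 / (1 + 5.63158·e^(−0.0101·18)) = 756000 / (1 + 5.63158·0.833768)
= 756000 / 5.69543 ≈ 132737.98

≈ 133,000 residents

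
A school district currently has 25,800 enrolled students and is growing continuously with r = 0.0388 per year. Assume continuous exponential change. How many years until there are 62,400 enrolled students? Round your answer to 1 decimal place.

t ≈ 22.8 years

62400 = 25800 · e^(0.0388·t)
t = ln(62400/25800) / 0.0388 = ln(2.4186) / 0.0388 = 0.88319 / 0.0388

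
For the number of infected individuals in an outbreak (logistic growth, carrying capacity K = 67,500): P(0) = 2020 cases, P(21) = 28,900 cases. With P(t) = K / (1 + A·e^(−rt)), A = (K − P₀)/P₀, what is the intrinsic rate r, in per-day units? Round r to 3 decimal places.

r ≈ 0.152 per day

A = (67500 − 2020)/2020 = 32.41584
28900 = 67500/(1 + 32.41584·e^(−r·21)) → e^(−21r) = (2.33564 − 1)/32.41584 = 0.041203
r = −ln(0.041203)/21 = 3.18924/21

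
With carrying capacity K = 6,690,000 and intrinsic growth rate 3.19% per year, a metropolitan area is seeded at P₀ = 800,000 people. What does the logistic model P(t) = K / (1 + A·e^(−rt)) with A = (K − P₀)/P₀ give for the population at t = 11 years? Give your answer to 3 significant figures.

≈ 1,080,000 people

A = (6690000 − 800000)/800000 = 7.3625
P(11) = 6690000 / (1 + 7.3625·e^(−0.0319·11)) = 6690000 / (1 + 7.3625·0.704054)
= 6690000 / 6.1836 ≈ 1081894.27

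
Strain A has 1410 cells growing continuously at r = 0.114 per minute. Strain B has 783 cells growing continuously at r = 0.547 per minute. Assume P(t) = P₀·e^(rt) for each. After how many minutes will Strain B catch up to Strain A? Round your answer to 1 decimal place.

1410·e^(0.114t) = 783·e^(0.547t)
1410/783 = e^((0.547 − 0.114)t) → ln(1.80077) = 0.433·t
t = 0.58821 / 0.433

t ≈ 1.4 minutes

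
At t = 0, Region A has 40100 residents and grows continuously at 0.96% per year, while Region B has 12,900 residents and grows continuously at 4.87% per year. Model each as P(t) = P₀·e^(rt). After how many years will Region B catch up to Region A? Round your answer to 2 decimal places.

40100·e^(0.0096t) = 12900·e^(0.0487t)
40100/12900 = e^((0.0487 − 0.0096)t) → ln(3.10853) = 0.0391·t
t = 1.13415 / 0.0391

t ≈ 29.01 years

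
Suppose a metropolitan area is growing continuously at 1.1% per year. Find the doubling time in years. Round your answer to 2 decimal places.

doubling time = ln(2) / |r| = 0.69315 / 0.011

doubling time ≈ 63.01 years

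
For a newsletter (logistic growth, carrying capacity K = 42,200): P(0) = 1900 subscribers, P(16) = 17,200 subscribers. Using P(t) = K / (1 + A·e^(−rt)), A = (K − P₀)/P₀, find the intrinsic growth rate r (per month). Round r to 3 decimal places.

r ≈ 0.168 per month

A = (42200 − 1900)/1900 = 21.21053
17200 = 42200/(1 + 21.21053·e^(−r·16)) → e^(−16r) = (2.45349 − 1)/21.21053 = 0.068527
r = −ln(0.068527)/16 = 2.68053/16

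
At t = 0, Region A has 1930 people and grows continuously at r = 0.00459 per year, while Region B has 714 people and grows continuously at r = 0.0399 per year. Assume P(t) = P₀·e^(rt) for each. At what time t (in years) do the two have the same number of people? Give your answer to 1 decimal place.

t ≈ 28.2 years

1930·e^(0.00459t) = 714·e^(0.0399t)
1930/714 = e^((0.0399 − 0.00459)t) → ln(2.70308) = 0.03531·t
t = 0.99439 / 0.03531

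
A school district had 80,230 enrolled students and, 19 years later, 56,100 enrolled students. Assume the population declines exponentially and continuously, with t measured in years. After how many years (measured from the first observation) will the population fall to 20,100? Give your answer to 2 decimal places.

r = ln(56100/80230) / 19 ≈ -0.01883 per year
t = ln(20100/80230) / r = -1.38418 / -0.01883 ≈ 73.511

t ≈ 73.51 years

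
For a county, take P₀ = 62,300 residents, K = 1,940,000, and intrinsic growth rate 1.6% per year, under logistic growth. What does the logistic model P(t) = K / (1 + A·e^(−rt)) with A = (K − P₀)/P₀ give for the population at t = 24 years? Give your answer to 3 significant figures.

≈ 90,100 residents

A = (1940000 − 62300)/62300 = 30.13965
P(24) = 1940000 / (1 + 30.13965·e^(−0.016·24)) = 1940000 / (1 + 30.13965·0.681131)
= 1940000 / 21.52906 ≈ 90110.76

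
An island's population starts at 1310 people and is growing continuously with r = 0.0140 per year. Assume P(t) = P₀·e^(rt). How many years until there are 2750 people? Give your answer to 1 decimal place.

t ≈ 53.0 years

2750 = 1310 · e^(0.014·t)
t = ln(2750/1310) / 0.014 = ln(2.09924) / 0.014 = 0.74157 / 0.014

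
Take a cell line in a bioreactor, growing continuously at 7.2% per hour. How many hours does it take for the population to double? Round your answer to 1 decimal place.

doubling time ≈ 9.6 hours

doubling time = ln(2) / |r| = 0.69315 / 0.072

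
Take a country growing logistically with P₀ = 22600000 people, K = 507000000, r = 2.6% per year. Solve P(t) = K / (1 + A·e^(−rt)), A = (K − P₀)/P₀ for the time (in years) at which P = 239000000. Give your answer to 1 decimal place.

t ≈ 113.5 years

A = (507000000 − 22600000)/22600000 = 21.43363
239000000 = 507000000/(1 + 21.43363·e^(−0.026t)) → 1 + 21.43363·e^(−0.026t) = 2.12134
e^(−0.026t) = 0.052317 → t = ln(19.11432)/0.026 = 2.95044/0.026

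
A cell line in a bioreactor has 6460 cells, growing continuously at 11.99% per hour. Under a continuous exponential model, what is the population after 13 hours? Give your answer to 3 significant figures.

P(13) = 6460 · e^(0.1199·13) = 6460 · e^(1.5587)
= 6460 · 4.75264 ≈ 30702.05

≈ 30,700 cells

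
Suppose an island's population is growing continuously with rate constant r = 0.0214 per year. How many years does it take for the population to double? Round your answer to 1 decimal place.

doubling time = ln(2) / |r| = 0.69315 / 0.0214

doubling time ≈ 32.4 years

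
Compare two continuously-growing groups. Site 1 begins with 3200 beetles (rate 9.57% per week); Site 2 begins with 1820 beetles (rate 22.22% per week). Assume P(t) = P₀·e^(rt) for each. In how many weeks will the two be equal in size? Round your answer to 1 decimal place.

3200·e^(0.0957t) = 1820·e^(0.2222t)
3200/1820 = e^((0.2222 − 0.0957)t) → ln(1.75824) = 0.1265·t
t = 0.56431 / 0.1265

t ≈ 4.5 weeks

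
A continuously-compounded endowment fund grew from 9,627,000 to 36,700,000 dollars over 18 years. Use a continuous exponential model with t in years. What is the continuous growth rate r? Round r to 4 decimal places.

36700000 = 9627000 · e^(r·18)
e^(18r) = 36700000/9627000 = 3.81219
r = ln(3.81219) / 18 = 1.33821 / 18

r ≈ 0.0743 per year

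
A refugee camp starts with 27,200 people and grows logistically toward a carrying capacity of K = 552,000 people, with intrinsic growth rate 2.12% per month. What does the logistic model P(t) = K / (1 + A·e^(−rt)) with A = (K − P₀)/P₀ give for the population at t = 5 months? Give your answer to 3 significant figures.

≈ 30,100 people

A = (552000 − 27200)/27200 = 19.29412
P(5) = 552000 / (1 + 19.29412·e^(−0.0212·5)) = 552000 / (1 + 19.29412·0.899425)
= 552000 / 18.3536 ≈ 30075.84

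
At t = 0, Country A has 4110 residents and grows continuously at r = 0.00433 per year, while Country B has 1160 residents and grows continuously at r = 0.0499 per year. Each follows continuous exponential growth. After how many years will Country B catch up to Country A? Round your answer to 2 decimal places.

4110·e^(0.00433t) = 1160·e^(0.0499t)
4110/1160 = e^((0.0499 − 0.00433)t) → ln(3.5431) = 0.04557·t
t = 1.265 / 0.04557

t ≈ 27.76 years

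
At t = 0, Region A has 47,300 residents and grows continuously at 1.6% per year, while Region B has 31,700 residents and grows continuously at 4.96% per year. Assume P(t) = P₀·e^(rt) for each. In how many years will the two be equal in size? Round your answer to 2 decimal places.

47300·e^(0.016t) = 31700·e^(0.0496t)
47300/31700 = e^((0.0496 − 0.016)t) → ln(1.49211) = 0.0336·t
t = 0.40019 / 0.0336

t ≈ 11.91 years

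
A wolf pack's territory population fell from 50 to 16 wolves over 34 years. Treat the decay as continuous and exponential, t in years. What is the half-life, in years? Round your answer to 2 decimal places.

half-life ≈ 20.68 years

r = ln(16/50) / 34 = ln(0.32) / 34 ≈ -0.033513 per year
half-life = ln 2 / |r| = 0.69315 / 0.033513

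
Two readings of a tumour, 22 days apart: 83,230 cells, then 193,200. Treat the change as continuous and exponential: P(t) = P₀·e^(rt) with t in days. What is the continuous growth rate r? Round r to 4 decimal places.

193200 = 83230 · e^(r·22)
e^(22r) = 193200/83230 = 2.32128
r = ln(2.32128) / 22 = 0.84212 / 22

r ≈ 0.0383 per day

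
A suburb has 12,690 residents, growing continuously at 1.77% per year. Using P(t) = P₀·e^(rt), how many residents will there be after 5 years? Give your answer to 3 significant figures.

≈ 13,900 residents

P(5) = 12690 · e^(0.0177·5) = 12690 · e^(0.0885)
= 12690 · 1.09253 ≈ 13864.26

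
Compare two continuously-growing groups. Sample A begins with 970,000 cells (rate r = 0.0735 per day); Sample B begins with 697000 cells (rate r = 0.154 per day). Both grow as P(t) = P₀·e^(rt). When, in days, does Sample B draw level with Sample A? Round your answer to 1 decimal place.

t ≈ 4.1 days

970000·e^(0.0735t) = 697000·e^(0.154t)
970000/697000 = e^((0.154 − 0.0735)t) → ln(1.39168) = 0.0805·t
t = 0.33051 / 0.0805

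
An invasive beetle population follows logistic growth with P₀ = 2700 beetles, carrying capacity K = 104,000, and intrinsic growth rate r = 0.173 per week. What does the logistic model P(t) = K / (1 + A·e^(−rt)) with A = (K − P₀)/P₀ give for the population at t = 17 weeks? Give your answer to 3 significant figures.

≈ 34,900 beetles

A = (104000 − 2700)/2700 = 37.51852
P(17) = 104000 / (1 + 37.51852·e^(−0.173·17)) = 104000 / (1 + 37.51852·0.052813)
= 104000 / 2.98146 ≈ 34882.22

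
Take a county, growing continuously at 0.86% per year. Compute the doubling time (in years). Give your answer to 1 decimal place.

doubling time ≈ 80.6 years

doubling time = ln(2) / |r| = 0.69315 / 0.0086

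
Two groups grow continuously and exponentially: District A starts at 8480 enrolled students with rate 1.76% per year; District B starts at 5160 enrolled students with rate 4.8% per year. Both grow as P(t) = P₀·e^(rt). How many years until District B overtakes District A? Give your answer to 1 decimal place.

8480·e^(0.0176t) = 5160·e^(0.048t)
8480/5160 = e^((0.048 − 0.0176)t) → ln(1.64341) = 0.0304·t
t = 0.49677 / 0.0304

t ≈ 16.3 years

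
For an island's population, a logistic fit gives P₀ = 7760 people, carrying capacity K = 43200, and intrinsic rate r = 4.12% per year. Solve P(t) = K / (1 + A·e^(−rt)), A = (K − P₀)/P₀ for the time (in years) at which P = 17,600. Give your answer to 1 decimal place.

t ≈ 27.8 years

A = (43200 − 7760)/7760 = 4.56701
17600 = 43200/(1 + 4.56701·e^(−0.0412t)) → 1 + 4.56701·e^(−0.0412t) = 2.45455
e^(−0.0412t) = 0.31849 → t = ln(3.13982)/0.0412 = 1.14417/0.0412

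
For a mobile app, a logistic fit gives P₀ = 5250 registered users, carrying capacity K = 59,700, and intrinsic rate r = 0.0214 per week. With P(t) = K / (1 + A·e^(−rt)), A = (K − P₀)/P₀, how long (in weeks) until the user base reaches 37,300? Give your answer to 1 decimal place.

t ≈ 133.1 weeks

A = (59700 − 5250)/5250 = 10.37143
37300 = 59700/(1 + 10.37143·e^(−0.0214t)) → 1 + 10.37143·e^(−0.0214t) = 1.60054
e^(−0.0214t) = 0.057903 → t = ln(17.27028)/0.0214 = 2.84899/0.0214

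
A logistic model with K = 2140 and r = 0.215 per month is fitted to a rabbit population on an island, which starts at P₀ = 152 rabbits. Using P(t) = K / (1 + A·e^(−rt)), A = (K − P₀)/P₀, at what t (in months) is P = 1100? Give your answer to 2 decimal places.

t ≈ 12.22 months

A = (2140 − 152)/152 = 13.07895
1100 = 2140/(1 + 13.07895·e^(−0.215t)) → 1 + 13.07895·e^(−0.215t) = 1.94545
e^(−0.215t) = 0.072288 → t = ln(13.8335)/0.215 = 2.62709/0.215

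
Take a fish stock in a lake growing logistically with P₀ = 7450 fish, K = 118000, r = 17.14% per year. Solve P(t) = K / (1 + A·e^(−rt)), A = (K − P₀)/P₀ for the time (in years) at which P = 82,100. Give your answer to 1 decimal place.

t ≈ 20.6 years

A = (118000 − 7450)/7450 = 14.83893
82100 = 118000/(1 + 14.83893·e^(−0.1714t)) → 1 + 14.83893·e^(−0.1714t) = 1.43727
e^(−0.1714t) = 0.029468 → t = ln(33.93526)/0.1714 = 3.52445/0.1714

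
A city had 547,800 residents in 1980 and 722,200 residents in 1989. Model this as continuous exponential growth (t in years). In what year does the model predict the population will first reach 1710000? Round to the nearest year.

r = ln(722200/547800) / 9 = 0.27639/9 ≈ 0.03071 per year
t = ln(1710000/547800) / r = 1.13834/0.03071 ≈ 37.07 years after 1980

year 2017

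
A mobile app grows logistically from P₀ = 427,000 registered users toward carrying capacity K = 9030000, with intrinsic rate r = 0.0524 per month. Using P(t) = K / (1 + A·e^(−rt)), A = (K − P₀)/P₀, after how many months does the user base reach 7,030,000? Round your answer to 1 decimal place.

t ≈ 81.3 months

A = (9030000 − 427000)/427000 = 20.14754
7030000 = 9030000/(1 + 20.14754·e^(−0.0524t)) → 1 + 20.14754·e^(−0.0524t) = 1.2845
e^(−0.0524t) = 0.014121 → t = ln(70.81861)/0.0524 = 4.26012/0.0524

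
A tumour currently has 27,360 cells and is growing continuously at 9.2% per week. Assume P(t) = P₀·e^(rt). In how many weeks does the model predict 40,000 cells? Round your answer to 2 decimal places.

t ≈ 4.13 weeks

40000 = 27360 · e^(0.092·t)
t = ln(40000/27360) / 0.092 = ln(1.46199) / 0.092 = 0.3798 / 0.092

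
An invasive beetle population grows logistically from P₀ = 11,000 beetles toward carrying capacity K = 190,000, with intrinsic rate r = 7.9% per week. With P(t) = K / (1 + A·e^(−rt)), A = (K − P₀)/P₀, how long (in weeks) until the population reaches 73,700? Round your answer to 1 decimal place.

t ≈ 29.5 weeks

A = (190000 − 11000)/11000 = 16.27273
73700 = 190000/(1 + 16.27273·e^(−0.079t)) → 1 + 16.27273·e^(−0.079t) = 2.57802
e^(−0.079t) = 0.096973 → t = ln(10.31212)/0.079 = 2.33332/0.079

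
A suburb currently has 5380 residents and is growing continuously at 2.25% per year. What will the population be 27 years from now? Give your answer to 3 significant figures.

P(27) = 5380 · e^(0.0225·27) = 5380 · e^(0.6075)
= 5380 · 1.83584 ≈ 9876.8

≈ 9,880 residents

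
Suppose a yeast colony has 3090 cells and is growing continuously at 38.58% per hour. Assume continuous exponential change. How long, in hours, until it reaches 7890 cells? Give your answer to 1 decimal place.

7890 = 3090 · e^(0.3858·t)
t = ln(7890/3090) / 0.3858 = ln(2.5534) / 0.3858 = 0.93743 / 0.3858

t ≈ 2.4 hours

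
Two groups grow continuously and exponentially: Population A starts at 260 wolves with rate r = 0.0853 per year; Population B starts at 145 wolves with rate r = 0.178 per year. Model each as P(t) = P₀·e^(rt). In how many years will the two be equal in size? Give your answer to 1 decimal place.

t ≈ 6.3 years

260·e^(0.0853t) = 145·e^(0.178t)
260/145 = e^((0.178 − 0.0853)t) → ln(1.7931) = 0.0927·t
t = 0.58395 / 0.0927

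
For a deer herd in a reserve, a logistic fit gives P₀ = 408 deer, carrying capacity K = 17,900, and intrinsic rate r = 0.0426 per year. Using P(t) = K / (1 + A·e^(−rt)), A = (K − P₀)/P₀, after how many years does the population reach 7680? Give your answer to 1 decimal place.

t ≈ 81.5 years

A = (17900 − 408)/408 = 42.87255
7680 = 17900/(1 + 42.87255·e^(−0.0426t)) → 1 + 42.87255·e^(−0.0426t) = 2.33073
e^(−0.0426t) = 0.031039 → t = ln(32.21734)/0.0426 = 3.4725/0.0426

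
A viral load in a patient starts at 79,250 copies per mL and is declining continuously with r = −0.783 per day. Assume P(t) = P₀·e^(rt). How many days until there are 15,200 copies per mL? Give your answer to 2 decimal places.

t ≈ 2.11 days

15200 = 79250 · e^(-0.783·t)
t = ln(15200/79250) / -0.783 = ln(0.1918) / -0.783 = -1.65131 / -0.783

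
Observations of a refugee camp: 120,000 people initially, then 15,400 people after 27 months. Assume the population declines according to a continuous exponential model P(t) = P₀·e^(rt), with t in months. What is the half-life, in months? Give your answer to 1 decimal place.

half-life ≈ 9.1 months

r = ln(15400/120000) / 27 = ln(0.12833) / 27 ≈ -0.076042 per month
half-life = ln 2 / |r| = 0.69315 / 0.076042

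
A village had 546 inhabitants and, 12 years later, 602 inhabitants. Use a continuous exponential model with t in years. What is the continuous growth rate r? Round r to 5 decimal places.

602 = 546 · e^(r·12)
e^(12r) = 602/546 = 1.10256
r = ln(1.10256) / 12 = 0.09764 / 12

r ≈ 0.00814 per year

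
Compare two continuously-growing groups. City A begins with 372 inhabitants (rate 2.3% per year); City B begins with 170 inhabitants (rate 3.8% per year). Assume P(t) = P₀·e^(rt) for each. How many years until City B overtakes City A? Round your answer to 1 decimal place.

t ≈ 52.2 years

372·e^(0.023t) = 170·e^(0.038t)
372/170 = e^((0.038 − 0.023)t) → ln(2.18824) = 0.015·t
t = 0.7831 / 0.015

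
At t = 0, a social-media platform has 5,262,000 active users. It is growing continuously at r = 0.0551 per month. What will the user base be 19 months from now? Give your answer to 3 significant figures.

P(19) = 5262000 · e^(0.0551·19) = 5262000 · e^(1.0469)
= 5262000 · 2.84881 ≈ 14990417.78

≈ 15,000,000 active users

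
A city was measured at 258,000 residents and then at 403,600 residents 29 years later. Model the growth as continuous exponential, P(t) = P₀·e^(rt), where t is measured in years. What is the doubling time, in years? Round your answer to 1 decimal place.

doubling time ≈ 44.9 years

r = ln(403600/258000) / 29 = ln(1.56434) / 29 ≈ 0.01543 per year
doubling time = ln 2 / |r| = 0.69315 / 0.01543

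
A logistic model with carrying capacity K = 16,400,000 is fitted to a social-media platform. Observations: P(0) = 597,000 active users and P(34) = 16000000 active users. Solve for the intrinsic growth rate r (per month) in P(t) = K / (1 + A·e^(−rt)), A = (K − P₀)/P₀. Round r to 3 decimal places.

r ≈ 0.205 per month

A = (16400000 − 597000)/597000 = 26.47069
16000000 = 16400000/(1 + 26.47069·e^(−r·34)) → e^(−34r) = (1.025 − 1)/26.47069 = 0.000944
r = −ln(0.000944)/34 = 6.96492/34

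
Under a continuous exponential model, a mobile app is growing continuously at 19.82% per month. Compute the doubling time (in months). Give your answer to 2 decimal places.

doubling time ≈ 3.50 months

doubling time = ln(2) / |r| = 0.69315 / 0.1982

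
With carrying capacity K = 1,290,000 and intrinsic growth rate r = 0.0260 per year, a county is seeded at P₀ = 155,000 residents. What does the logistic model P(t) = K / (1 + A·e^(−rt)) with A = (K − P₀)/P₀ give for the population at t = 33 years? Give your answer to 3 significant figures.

≈ 314,000 residents

A = (1290000 − 155000)/155000 = 7.32258
P(33) = 1290000 / (1 + 7.32258·e^(−0.026·33)) = 1290000 / (1 + 7.32258·0.424009)
= 1290000 / 4.10484 ≈ 314263.01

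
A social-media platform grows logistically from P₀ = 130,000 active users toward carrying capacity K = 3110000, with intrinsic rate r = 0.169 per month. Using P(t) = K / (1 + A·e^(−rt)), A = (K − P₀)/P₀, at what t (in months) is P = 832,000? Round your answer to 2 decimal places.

A = (3110000 − 130000)/130000 = 22.92308
832000 = 3110000/(1 + 22.92308·e^(−0.169t)) → 1 + 22.92308·e^(−0.169t) = 3.73798
e^(−0.169t) = 0.119442 → t = ln(8.37226)/0.169 = 2.12492/0.169

t ≈ 12.57 months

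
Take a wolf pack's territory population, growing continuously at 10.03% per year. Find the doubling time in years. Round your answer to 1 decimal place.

doubling time = ln(2) / |r| = 0.69315 / 0.1003

doubling time ≈ 6.9 years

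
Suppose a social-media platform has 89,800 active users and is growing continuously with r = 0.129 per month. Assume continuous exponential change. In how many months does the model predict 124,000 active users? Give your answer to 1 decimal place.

124000 = 89800 · e^(0.129·t)
t = ln(124000/89800) / 0.129 = ln(1.38085) / 0.129 = 0.3227 / 0.129

t ≈ 2.5 months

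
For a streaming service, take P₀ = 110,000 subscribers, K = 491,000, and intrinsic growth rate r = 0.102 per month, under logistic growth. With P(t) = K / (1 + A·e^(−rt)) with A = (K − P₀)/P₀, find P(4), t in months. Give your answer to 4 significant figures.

A = (491000 − 110000)/110000 = 3.46364
P(4) = 491000 / (1 + 3.46364·e^(−0.102·4)) = 491000 / (1 + 3.46364·0.664979)
= 491000 / 3.30325 ≈ 148641.71

≈ 148,600 subscribers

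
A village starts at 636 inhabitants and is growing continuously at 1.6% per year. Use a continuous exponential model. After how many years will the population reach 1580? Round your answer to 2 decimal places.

1580 = 636 · e^(0.016·t)
t = ln(1580/636) / 0.016 = ln(2.48428) / 0.016 = 0.90998 / 0.016

t ≈ 56.87 years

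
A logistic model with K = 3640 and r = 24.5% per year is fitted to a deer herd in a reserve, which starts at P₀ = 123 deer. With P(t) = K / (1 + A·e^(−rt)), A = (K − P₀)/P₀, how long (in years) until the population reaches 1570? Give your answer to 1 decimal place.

t ≈ 12.6 years

A = (3640 − 123)/123 = 28.5935
1570 = 3640/(1 + 28.5935·e^(−0.245t)) → 1 + 28.5935·e^(−0.245t) = 2.31847
e^(−0.245t) = 0.046111 → t = ln(21.68685)/0.245 = 3.07671/0.245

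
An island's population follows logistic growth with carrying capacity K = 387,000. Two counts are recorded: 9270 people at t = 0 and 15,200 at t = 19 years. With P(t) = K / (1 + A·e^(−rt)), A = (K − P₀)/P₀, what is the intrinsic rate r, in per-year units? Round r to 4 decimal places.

A = (387000 − 9270)/9270 = 40.74757
15200 = 387000/(1 + 40.74757·e^(−r·19)) → e^(−19r) = (25.46053 − 1)/40.74757 = 0.600294
r = −ln(0.600294)/19 = 0.51034/19

r ≈ 0.0269 per year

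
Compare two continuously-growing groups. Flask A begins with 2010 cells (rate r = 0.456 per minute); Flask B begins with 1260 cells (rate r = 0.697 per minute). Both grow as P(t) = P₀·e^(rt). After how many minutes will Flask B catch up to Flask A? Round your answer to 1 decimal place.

t ≈ 1.9 minutes

2010·e^(0.456t) = 1260·e^(0.697t)
2010/1260 = e^((0.697 − 0.456)t) → ln(1.59524) = 0.241·t
t = 0.46702 / 0.241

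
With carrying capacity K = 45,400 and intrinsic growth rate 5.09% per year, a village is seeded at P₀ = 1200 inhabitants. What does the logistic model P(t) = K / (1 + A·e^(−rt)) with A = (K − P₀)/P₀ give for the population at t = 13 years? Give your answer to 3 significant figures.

≈ 2,270 inhabitants

A = (45400 − 1200)/1200 = 36.83333
P(13) = 45400 / (1 + 36.83333·e^(−0.0509·13)) = 45400 / (1 + 36.83333·0.515973)
= 45400 / 20.00502 ≈ 2269.43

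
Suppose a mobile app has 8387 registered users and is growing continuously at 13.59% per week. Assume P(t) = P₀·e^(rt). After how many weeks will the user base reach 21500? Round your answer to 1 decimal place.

t ≈ 6.9 weeks

21500 = 8387 · e^(0.1359·t)
t = ln(21500/8387) / 0.1359 = ln(2.56349) / 0.1359 = 0.94137 / 0.1359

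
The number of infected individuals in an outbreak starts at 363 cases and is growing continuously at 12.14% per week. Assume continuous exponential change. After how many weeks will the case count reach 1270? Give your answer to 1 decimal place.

t ≈ 10.3 weeks

1270 = 363 · e^(0.1214·t)
t = ln(1270/363) / 0.1214 = ln(3.49862) / 0.1214 = 1.25237 / 0.1214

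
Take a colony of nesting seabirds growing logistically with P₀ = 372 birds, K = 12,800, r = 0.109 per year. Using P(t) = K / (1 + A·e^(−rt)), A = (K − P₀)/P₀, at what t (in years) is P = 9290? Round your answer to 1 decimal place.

A = (12800 − 372)/372 = 33.4086
9290 = 12800/(1 + 33.4086·e^(−0.109t)) → 1 + 33.4086·e^(−0.109t) = 1.37783
e^(−0.109t) = 0.011309 → t = ln(88.42334)/0.109 = 4.48214/0.109

t ≈ 41.1 years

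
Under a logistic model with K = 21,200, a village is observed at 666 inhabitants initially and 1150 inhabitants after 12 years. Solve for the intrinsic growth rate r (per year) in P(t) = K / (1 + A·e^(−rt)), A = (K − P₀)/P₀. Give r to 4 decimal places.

r ≈ 0.0475 per year

A = (21200 − 666)/666 = 30.83183
1150 = 21200/(1 + 30.83183·e^(−r·12)) → e^(−12r) = (18.43478 − 1)/30.83183 = 0.56548
r = −ln(0.56548)/12 = 0.57008/12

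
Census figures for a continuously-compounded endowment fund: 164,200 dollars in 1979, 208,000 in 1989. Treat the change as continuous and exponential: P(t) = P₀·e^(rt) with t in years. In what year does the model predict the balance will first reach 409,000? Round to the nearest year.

year 2018

r = ln(208000/164200) / 10 = 0.23645/10 ≈ 0.023645 per year
t = ln(409000/164200) / r = 0.91263/0.023645 ≈ 38.6 years after 1979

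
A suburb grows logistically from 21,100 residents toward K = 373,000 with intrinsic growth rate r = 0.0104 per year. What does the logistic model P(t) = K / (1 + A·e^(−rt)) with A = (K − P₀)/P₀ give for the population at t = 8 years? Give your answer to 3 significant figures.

A = (373000 − 21100)/21100 = 16.67773
P(8) = 373000 / (1 + 16.67773·e^(−0.0104·8)) = 373000 / (1 + 16.67773·0.920167)
= 373000 / 16.34629 ≈ 22818.63

≈ 22,800 residents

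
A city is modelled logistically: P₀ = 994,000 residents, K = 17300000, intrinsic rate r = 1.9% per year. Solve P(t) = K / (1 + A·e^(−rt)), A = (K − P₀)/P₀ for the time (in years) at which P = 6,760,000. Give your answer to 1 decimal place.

A = (17300000 − 994000)/994000 = 16.40443
6760000 = 17300000/(1 + 16.40443·e^(−0.019t)) → 1 + 16.40443·e^(−0.019t) = 2.55917
e^(−0.019t) = 0.095046 → t = ln(10.52125)/0.019 = 2.3534/0.019

t ≈ 123.9 years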